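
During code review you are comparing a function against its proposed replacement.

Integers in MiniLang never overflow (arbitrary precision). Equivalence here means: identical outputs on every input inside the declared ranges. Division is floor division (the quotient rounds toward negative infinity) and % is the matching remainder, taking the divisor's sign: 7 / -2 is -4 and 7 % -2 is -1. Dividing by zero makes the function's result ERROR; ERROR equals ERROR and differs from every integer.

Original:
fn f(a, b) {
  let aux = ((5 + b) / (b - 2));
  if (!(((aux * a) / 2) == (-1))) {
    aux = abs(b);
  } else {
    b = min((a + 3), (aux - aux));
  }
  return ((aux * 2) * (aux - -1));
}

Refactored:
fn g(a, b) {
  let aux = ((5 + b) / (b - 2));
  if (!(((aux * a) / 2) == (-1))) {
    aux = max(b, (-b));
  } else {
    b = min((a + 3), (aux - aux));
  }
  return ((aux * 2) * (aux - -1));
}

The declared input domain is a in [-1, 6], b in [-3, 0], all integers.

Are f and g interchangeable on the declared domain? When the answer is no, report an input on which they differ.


The two versions differ — the changes include min/max/abs usage differs.
As a probe, take a=6, b=0: f runs aux = -3; (!(((aux * a) / 2) == (-1))) -> true; aux = 0; return 0; g runs aux = -3; (!(((aux * a) / 2) == (-1))) -> true; aux = 0; return 0; both end at 0.
Sweeping the whole domain (32 inputs) finds no disagreement.
verdict: equivalent


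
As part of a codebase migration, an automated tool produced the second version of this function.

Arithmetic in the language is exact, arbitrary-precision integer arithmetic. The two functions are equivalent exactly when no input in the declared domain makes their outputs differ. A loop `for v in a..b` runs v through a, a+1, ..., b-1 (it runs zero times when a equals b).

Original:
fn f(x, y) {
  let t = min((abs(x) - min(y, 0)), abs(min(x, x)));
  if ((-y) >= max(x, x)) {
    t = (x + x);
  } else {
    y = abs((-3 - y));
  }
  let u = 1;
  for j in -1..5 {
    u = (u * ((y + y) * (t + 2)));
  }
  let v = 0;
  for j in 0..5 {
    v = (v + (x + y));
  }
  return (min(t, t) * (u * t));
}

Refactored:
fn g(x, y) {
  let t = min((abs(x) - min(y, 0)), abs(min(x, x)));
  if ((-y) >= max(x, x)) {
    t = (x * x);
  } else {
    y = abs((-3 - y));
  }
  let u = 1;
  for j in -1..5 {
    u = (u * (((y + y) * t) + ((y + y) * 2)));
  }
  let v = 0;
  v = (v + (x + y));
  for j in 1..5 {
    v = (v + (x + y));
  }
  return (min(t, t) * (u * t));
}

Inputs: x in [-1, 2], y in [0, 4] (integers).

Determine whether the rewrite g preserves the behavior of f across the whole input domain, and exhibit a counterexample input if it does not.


On input x=-1, y=1, f returns 0 while g returns 46656.
verdict: not equivalent; witness: x=-1, y=1


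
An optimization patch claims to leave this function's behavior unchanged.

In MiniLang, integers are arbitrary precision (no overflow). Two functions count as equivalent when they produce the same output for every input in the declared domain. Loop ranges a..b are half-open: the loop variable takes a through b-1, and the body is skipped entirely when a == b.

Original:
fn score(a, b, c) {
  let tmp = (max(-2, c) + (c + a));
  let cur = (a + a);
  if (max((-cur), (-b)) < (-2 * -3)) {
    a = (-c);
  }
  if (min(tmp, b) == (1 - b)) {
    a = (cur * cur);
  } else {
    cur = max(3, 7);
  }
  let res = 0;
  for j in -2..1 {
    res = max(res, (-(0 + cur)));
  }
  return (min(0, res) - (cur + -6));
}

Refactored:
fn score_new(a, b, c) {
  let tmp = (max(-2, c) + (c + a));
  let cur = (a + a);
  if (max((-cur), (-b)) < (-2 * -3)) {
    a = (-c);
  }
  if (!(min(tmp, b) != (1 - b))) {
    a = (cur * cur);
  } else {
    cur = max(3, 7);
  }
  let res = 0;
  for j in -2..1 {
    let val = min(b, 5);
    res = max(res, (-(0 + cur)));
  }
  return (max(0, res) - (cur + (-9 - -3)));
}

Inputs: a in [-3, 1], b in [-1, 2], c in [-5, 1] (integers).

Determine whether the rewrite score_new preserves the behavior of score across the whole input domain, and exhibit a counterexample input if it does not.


These are not equivalent — on a=-3, b=2, c=1 the outputs split (12 vs 18).
score: tmp becomes -1; next cur becomes -6; next (max((-cur), (-b)) < (-2 * -3)) evaluates to false; next (min(tmp, b) == (1 - b)) evaluates to true; next a becomes 36; next res becomes 0; next at j=-2:; next res becomes 6; next at j=-1:; next res becomes 6; next at j=0:; next res becomes 6; next final value 12
score_new: tmp becomes -1; next cur becomes -6; next (max((-cur), (-b)) < (-2 * -3)) evaluates to false; next (!(min(tmp, b) != (1 - b))) evaluates to true; next a becomes 36; next res becomes 0; next at j=-2:; next val becomes 2; next res becomes 6; next at j=-1:; next val becomes 2; next res becomes 6; next at j=0:; next val becomes 2; next res becomes 6; next final value 18
verdict: not equivalent; witness: a=-3, b=2, c=1


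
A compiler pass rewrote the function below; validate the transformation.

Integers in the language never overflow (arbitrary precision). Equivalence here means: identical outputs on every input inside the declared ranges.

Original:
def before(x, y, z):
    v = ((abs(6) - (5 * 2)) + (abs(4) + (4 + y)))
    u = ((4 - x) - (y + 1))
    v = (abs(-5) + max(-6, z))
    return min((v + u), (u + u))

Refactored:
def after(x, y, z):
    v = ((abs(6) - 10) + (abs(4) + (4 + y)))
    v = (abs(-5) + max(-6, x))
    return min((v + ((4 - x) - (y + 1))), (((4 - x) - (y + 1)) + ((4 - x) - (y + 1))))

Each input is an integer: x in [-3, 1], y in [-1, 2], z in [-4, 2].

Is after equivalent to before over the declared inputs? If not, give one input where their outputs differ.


Evaluate both at x=-3, y=-1, z=-4.
before: v = 3; u = 7; v = 1; return 8
after: v = 3; v = 2; return 9
8 against 9: the behavior changed.
verdict: not equivalent; witness: x=-3, y=-1, z=-4


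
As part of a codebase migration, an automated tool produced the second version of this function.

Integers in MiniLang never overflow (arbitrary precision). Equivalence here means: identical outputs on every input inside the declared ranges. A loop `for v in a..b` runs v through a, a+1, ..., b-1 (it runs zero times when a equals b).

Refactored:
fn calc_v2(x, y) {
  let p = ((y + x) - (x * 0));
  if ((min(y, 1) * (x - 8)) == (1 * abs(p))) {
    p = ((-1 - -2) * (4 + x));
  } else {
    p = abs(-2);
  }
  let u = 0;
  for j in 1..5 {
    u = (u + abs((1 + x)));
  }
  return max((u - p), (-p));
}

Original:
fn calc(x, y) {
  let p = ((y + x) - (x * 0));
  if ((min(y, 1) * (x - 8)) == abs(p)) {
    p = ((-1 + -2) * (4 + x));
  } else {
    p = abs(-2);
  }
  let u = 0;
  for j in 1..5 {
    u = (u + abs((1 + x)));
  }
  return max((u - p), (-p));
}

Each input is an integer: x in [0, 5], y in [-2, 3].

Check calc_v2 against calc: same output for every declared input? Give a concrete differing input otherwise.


Try x=0, y=0.
calc: p=0, then ((min(y, 1) * (x - 8)) == abs(p)) is true, then p=-12, then u=0, then (j=1), then u=1, then (j=2), then u=2, then (j=3), then u=3, then (j=4), then u=4, then returns 16
calc_v2: p=0, then ((min(y, 1) * (x - 8)) == (1 * abs(p))) is true, then p=4, then u=0, then (j=1), then u=1, then (j=2), then u=2, then (j=3), then u=3, then (j=4), then u=4, then returns 0
16 against 0: the behavior changed.
verdict: not equivalent; witness: x=0, y=0


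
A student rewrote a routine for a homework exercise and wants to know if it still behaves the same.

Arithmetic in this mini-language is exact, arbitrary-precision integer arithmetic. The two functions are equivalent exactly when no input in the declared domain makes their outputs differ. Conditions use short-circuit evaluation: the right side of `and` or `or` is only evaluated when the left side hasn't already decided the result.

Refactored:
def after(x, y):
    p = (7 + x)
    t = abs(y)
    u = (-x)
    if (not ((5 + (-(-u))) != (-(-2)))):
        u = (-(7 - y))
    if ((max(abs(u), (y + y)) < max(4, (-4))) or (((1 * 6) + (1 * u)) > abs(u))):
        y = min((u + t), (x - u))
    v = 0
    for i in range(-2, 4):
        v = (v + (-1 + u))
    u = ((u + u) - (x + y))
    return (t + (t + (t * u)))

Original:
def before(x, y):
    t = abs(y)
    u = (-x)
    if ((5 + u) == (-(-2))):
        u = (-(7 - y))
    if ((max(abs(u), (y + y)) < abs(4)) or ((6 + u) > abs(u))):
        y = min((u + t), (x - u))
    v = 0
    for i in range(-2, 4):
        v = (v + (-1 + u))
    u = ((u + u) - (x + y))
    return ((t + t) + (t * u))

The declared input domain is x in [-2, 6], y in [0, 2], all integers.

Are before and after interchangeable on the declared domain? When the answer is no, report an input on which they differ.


Reading the diff, among the changes: statement counts differ; and comparison usage differs; and min/max/abs usage differs; and local variable names differ; and arithmetic usage differs; and boolean connective usage differs; and constant usage differs.
Tracing x=5, y=1: before: t = 1; u = -5; ((5 + u) == (-(-2))) -> false; ((max(abs(u), (y + y)) < abs(4)) or ((6 + u) > abs(u))) -> false; v = 0; [i=-2]; v = -6; [i=-1]; v = -12; [i=0]; v = -18; [i=1]; v = -24; [i=2]; v = -30; [i=3]; v = -36; u = -16; return -14 | after: p = 12; t = 1; u = -5; (not ((5 + (-(-u))) != (-(-2)))) -> false; ((max(abs(u), (y + y)) < max(4, (-4))) or (((1 * 6) + (1 * u)) > abs(u))) -> false; v = 0; [i=-2]; v = -6; [i=-1]; v = -12; [i=0]; v = -18; [i=1]; v = -24; [i=2]; v = -30; [i=3]; v = -36; u = -16; return -14 — matching result -14.
An exhaustive pass over the 27 declared inputs shows identical outputs.
verdict: equivalent


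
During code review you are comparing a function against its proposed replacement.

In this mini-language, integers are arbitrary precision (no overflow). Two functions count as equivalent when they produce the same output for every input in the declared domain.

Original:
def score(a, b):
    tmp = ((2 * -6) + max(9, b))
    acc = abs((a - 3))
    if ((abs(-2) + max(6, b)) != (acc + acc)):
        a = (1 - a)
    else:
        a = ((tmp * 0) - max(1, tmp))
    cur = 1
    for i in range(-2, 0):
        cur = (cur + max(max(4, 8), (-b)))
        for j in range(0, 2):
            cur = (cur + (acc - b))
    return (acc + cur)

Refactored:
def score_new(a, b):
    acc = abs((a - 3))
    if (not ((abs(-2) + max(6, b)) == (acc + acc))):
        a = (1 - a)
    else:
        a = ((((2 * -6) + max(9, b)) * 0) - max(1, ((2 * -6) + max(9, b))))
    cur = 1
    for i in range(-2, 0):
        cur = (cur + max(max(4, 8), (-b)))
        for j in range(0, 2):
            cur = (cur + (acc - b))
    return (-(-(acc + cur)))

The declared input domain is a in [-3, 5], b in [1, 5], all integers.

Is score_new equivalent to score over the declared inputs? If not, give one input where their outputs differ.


The two are interchangeable: statement counts differ; min/max/abs usage differs; arithmetic usage differs; comparison usage differs; constant usage differs; local variable names differ; boolean connective usage differs, and every declared input agrees.
Tracing a=2, b=5: score: tmp becomes -3; next acc becomes 1; next ((abs(-2) + max(6, b)) != (acc + acc)) evaluates to true; next a becomes -1; next cur becomes 1; next at i=-2:; next cur becomes 9; next at j=0:; next cur becomes 5; next at j=1:; next cur becomes 1; next at i=-1:; next cur becomes 9; next at j=0:; next cur becomes 5; next at j=1:; next cur becomes 1; next final value 2 | score_new: acc becomes 1; next (not ((abs(-2) + max(6, b)) == (acc + acc))) evaluates to true; next a becomes -1; next cur becomes 1; next at i=-2:; next cur becomes 9; next at j=0:; next cur becomes 5; next at j=1:; next cur becomes 1; next at i=-1:; next cur becomes 9; next at j=0:; next cur becomes 5; next at j=1:; next cur becomes 1; next final value 2 — matching result 2.
Across all 45 domain points the two functions coincide.
verdict: equivalent


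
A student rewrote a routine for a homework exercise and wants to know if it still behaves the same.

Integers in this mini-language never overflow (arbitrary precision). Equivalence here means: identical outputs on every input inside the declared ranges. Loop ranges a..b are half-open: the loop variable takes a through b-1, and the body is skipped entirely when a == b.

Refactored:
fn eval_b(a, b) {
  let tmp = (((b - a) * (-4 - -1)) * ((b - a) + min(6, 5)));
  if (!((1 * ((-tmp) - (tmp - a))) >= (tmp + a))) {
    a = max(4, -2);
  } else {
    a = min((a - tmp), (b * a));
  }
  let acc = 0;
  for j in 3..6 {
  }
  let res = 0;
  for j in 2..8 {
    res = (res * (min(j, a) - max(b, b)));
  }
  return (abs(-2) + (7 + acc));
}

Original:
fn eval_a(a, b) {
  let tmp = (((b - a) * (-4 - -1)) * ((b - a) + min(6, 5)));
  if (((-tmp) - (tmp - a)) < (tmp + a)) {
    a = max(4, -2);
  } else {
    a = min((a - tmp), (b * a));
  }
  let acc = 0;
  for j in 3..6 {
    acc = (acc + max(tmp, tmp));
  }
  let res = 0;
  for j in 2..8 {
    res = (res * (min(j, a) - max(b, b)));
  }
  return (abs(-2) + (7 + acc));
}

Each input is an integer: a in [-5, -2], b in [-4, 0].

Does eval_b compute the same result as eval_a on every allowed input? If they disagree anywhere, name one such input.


The rewrite breaks on a=-5, b=-4, where the results are -45 and 9.
eval_a: tmp becomes -18; next (((-tmp) - (tmp - a)) < (tmp + a)) evaluates to false; next a becomes 13; next acc becomes 0; next at j=3:; next acc becomes -18; next at j=4:; next acc becomes -36; next at j=5:; next acc becomes -54; next res becomes 0; next at j=2:; next res becomes 0; next at j=3:; next res becomes 0; next at j=4:; next res becomes 0; next at j=5:; next res becomes 0; next at j=6:; next res becomes 0; next at j=7:; next res becomes 0; next final value -45
eval_b: tmp becomes -18; next (!((1 * ((-tmp) - (tmp - a))) >= (tmp + a))) evaluates to false; next a becomes 13; next acc becomes 0; next at j=3:; next at j=4:; next at j=5:; next res becomes 0; next at j=2:; next res becomes 0; next at j=3:; next res becomes 0; next at j=4:; next res becomes 0; next at j=5:; next res becomes 0; next at j=6:; next res becomes 0; next at j=7:; next res becomes 0; next final value 9
verdict: not equivalent; witness: a=-5, b=-4


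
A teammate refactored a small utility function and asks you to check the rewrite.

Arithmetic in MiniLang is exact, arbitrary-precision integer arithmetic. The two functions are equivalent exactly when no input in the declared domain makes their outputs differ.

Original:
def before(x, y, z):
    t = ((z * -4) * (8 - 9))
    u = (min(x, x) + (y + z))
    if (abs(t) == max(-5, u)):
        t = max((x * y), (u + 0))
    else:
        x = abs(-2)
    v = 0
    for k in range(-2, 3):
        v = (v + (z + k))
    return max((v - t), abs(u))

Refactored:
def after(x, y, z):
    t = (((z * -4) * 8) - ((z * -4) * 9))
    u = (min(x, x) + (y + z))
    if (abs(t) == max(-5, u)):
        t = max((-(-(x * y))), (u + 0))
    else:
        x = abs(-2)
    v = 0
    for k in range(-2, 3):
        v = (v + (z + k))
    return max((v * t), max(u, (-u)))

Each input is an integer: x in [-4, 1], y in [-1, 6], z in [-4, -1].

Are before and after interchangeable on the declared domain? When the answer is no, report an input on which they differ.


There is a counterexample at x=-4, y=-1, z=-4: 9 on one side, 320 on the other.
before: t becomes -16; next u becomes -9; next (abs(t) == max(-5, u)) evaluates to false; next x becomes 2; next v becomes 0; next at k=-2:; next v becomes -6; next at k=-1:; next v becomes -11; next at k=0:; next v becomes -15; next at k=1:; next v becomes -18; next at k=2:; next v becomes -20; next final value 9
after: t becomes -16; next u becomes -9; next (abs(t) == max(-5, u)) evaluates to false; next x becomes 2; next v becomes 0; next at k=-2:; next v becomes -6; next at k=-1:; next v becomes -11; next at k=0:; next v becomes -15; next at k=1:; next v becomes -18; next at k=2:; next v becomes -20; next final value 320
verdict: not equivalent; witness: x=-4, y=-1, z=-4


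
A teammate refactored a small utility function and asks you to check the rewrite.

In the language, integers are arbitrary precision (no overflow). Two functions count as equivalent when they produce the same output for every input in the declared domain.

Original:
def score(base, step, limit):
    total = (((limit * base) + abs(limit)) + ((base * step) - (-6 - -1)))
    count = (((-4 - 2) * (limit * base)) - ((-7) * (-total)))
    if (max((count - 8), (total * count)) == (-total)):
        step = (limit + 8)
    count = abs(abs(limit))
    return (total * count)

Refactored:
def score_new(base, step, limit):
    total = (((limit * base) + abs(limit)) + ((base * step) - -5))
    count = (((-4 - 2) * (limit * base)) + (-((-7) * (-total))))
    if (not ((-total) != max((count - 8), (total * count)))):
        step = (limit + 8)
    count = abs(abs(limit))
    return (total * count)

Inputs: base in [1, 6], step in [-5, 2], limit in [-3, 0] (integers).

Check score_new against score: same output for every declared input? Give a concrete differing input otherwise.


The two are interchangeable: constant usage differs; arithmetic usage differs; comparison usage differs; boolean connective usage differs, and every declared input agrees.
Tracing base=5, step=-5, limit=-3: score: total=-32, then count=314, then (max((count - 8), (total * count)) == (-total)) is false, then count=3, then returns -96 | score_new: total=-32, then count=314, then (not ((-total) != max((count - 8), (total * count)))) is false, then count=3, then returns -96 — matching result -96.
Sweeping the whole domain (192 inputs) finds no disagreement.
verdict: equivalent


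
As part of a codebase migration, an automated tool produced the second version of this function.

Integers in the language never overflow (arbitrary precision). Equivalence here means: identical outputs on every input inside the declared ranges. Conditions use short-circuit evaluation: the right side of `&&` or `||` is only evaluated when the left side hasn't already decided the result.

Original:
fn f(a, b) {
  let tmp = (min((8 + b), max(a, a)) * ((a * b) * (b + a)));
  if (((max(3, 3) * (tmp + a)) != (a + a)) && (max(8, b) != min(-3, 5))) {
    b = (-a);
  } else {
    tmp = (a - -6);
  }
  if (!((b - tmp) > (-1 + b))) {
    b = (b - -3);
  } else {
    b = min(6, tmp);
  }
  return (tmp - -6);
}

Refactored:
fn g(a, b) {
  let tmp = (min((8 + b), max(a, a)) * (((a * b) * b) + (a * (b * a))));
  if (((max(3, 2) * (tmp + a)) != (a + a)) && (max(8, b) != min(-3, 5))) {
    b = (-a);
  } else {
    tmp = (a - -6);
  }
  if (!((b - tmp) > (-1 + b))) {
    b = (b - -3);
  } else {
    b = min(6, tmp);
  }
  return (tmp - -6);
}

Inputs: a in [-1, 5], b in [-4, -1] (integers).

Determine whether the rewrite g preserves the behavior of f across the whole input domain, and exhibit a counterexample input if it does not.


The one real change (`3` became `2`) has no effect anywhere in the declared ranges.
As a probe, take a=0, b=-2: f runs tmp := 0 | (((max(3, 3) * (tmp + a)) != (a + a)) && (max(8, b) != min(-3, 5))): false | tmp := 6 | (!((b - tmp) > (-1 + b))): true | b := 1 | result 12; g runs tmp := 0 | (((max(3, 2) * (tmp + a)) != (a + a)) && (max(8, b) != min(-3, 5))): false | tmp := 6 | (!((b - tmp) > (-1 + b))): true | b := 1 | result 12; both end at 12.
Sweeping the whole domain (28 inputs) finds no disagreement.
verdict: equivalent


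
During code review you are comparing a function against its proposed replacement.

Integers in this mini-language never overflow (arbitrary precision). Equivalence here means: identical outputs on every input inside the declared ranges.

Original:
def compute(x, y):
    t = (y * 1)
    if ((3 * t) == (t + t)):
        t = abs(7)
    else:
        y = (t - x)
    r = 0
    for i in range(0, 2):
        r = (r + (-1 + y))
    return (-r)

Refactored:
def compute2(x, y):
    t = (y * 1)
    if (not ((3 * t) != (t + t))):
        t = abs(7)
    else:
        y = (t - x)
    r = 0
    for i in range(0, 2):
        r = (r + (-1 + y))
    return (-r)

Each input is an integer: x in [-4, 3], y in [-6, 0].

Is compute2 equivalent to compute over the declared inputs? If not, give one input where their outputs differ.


Equivalent — the differences include boolean connective usage differs, comparison usage differs, yet no declared input distinguishes the two.
Tracing x=3, y=-6: compute: t becomes -6; next ((3 * t) == (t + t)) evaluates to false; next y becomes -9; next r becomes 0; next at i=0:; next r becomes -10; next at i=1:; next r becomes -20; next final value 20 | compute2: t becomes -6; next (not ((3 * t) != (t + t))) evaluates to false; next y becomes -9; next r becomes 0; next at i=0:; next r becomes -10; next at i=1:; next r becomes -20; next final value 20 — matching result 20.
Every one of the 56 inputs gives matching results.
verdict: equivalent


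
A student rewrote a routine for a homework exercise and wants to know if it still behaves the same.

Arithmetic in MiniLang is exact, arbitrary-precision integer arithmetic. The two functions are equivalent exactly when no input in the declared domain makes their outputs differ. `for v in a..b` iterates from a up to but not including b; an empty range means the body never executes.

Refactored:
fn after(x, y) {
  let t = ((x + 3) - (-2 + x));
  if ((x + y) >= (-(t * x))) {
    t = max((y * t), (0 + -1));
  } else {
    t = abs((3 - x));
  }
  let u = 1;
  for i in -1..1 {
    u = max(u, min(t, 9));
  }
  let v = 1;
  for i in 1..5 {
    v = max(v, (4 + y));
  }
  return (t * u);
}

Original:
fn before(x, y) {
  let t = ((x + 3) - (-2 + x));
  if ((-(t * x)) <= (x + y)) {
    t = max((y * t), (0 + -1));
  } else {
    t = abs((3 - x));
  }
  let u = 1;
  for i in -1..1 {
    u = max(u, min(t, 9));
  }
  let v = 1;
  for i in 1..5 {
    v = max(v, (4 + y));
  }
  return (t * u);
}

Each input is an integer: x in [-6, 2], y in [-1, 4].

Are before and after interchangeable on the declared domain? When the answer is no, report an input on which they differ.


Behavior is preserved: although comparison usage differs, the outputs never diverge.
As a probe, take x=-5, y=1: before runs t=5, then ((-(t * x)) <= (x + y)) is false, then t=8, then u=1, then (i=-1), then u=8, then (i=0), then u=8, then v=1, then (i=1), then v=5, then (i=2), then v=5, then (i=3), then v=5, then (i=4), then v=5, then returns 64; after runs t=5, then ((x + y) >= (-(t * x))) is false, then t=8, then u=1, then (i=-1), then u=8, then (i=0), then u=8, then v=1, then (i=1), then v=5, then (i=2), then v=5, then (i=3), then v=5, then (i=4), then v=5, then returns 64; both end at 64.
Every one of the 54 inputs gives matching results.
verdict: equivalent


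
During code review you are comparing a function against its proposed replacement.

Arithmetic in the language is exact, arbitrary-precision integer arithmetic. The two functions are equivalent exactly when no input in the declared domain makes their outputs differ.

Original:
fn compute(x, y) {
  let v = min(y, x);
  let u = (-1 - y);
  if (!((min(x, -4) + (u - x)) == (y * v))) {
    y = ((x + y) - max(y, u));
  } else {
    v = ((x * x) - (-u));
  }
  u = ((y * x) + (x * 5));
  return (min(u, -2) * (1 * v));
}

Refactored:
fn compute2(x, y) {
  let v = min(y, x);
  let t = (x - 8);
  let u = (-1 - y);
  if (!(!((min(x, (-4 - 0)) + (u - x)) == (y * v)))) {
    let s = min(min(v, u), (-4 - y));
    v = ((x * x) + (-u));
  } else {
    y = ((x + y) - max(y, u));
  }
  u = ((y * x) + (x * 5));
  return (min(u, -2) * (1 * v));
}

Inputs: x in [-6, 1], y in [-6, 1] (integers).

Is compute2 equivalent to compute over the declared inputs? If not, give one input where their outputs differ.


The rewrite breaks on x=-3, y=1, where the results are -126 and -198.
compute: v = -3; u = -2; (!((min(x, -4) + (u - x)) == (y * v))) -> false; v = 7; u = -18; return -126
compute2: v = -3; t = -11; u = -2; (!(!((min(x, (-4 - 0)) + (u - x)) == (y * v)))) -> true; s = -5; v = 11; u = -18; return -198
verdict: not equivalent; witness: x=-3, y=1


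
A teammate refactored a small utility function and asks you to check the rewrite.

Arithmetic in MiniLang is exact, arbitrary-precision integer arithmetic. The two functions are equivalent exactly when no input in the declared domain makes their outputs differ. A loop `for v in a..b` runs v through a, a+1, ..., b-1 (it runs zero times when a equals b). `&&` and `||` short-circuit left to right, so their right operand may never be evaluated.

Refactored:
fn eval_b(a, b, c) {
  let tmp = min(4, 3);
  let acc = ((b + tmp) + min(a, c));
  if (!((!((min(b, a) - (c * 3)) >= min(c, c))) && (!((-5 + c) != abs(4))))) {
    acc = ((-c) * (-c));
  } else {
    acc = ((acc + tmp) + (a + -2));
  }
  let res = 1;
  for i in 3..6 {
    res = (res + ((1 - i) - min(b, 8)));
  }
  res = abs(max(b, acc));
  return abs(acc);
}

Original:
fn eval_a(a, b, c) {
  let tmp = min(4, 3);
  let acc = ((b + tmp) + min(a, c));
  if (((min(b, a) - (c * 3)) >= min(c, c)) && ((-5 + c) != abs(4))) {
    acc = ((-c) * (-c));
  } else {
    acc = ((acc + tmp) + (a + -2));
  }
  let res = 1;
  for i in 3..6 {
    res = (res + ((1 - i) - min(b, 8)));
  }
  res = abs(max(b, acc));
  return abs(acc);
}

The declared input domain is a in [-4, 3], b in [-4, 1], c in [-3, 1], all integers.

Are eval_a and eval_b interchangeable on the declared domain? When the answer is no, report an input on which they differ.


Run the pair on a=-4, b=-4, c=0.
eval_a: tmp := 3 | acc := -5 | (((min(b, a) - (c * 3)) >= min(c, c)) && ((-5 + c) != abs(4))): false | acc := -8 | res := 1 | iter i=3: | res := 3 | iter i=4: | res := 4 | iter i=5: | res := 4 | res := 4 | result 8
eval_b: tmp := 3 | acc := -5 | (!((!((min(b, a) - (c * 3)) >= min(c, c))) && (!((-5 + c) != abs(4))))): true | acc := 0 | res := 1 | iter i=3: | res := 3 | iter i=4: | res := 4 | iter i=5: | res := 4 | res := 0 | result 0
8 != 0, so the rewrite changes behavior.
verdict: not equivalent; witness: a=-4, b=-4, c=0


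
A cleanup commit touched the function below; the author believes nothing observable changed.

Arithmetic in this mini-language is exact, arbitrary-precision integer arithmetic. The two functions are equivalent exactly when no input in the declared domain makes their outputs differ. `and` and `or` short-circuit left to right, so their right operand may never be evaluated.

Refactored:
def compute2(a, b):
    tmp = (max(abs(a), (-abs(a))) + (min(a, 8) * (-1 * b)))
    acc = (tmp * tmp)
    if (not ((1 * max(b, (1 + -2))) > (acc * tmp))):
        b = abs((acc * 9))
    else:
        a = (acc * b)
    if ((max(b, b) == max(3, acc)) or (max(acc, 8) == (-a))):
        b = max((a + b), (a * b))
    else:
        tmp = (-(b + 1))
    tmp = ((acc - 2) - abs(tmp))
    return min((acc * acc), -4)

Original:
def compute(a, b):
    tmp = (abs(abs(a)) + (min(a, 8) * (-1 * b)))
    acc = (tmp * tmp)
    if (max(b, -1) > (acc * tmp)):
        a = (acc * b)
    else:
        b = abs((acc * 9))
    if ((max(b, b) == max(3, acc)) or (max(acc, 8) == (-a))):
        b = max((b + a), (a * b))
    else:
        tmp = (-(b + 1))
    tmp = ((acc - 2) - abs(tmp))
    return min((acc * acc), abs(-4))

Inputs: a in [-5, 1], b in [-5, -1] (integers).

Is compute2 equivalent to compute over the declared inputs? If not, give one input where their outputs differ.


These are not equivalent — on a=-5, b=-5 the outputs split (4 vs -4).
compute: tmp becomes -20; next acc becomes 400; next (max(b, -1) > (acc * tmp)) evaluates to true; next a becomes -2000; next ((max(b, b) == max(3, acc)) or (max(acc, 8) == (-a))) evaluates to false; next tmp becomes 4; next tmp becomes 394; next final value 4
compute2: tmp becomes -20; next acc becomes 400; next (not ((1 * max(b, (1 + -2))) > (acc * tmp))) evaluates to false; next a becomes -2000; next ((max(b, b) == max(3, acc)) or (max(acc, 8) == (-a))) evaluates to false; next tmp becomes 4; next tmp becomes 394; next final value -4
verdict: not equivalent; witness: a=-5, b=-5


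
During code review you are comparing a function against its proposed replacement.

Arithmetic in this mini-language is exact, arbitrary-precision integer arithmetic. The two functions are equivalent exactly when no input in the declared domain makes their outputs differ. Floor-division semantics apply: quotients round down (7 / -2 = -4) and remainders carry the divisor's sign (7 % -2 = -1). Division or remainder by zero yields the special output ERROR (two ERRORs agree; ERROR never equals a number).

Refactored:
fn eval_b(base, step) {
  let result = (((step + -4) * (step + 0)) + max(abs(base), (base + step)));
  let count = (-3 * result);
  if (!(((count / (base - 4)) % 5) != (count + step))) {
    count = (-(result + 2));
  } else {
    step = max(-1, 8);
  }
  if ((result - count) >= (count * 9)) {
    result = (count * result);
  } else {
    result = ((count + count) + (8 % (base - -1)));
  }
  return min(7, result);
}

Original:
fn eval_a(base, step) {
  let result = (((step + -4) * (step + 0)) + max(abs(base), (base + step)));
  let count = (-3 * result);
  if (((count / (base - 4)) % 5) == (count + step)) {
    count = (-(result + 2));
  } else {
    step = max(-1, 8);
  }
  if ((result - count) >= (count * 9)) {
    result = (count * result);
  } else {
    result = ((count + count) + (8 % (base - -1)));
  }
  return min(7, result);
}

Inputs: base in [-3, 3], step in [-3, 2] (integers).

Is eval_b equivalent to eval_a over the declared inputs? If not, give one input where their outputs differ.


Although comparison usage differs, plus boolean connective usage differs, 42/42 inputs agree.
verdict: equivalent


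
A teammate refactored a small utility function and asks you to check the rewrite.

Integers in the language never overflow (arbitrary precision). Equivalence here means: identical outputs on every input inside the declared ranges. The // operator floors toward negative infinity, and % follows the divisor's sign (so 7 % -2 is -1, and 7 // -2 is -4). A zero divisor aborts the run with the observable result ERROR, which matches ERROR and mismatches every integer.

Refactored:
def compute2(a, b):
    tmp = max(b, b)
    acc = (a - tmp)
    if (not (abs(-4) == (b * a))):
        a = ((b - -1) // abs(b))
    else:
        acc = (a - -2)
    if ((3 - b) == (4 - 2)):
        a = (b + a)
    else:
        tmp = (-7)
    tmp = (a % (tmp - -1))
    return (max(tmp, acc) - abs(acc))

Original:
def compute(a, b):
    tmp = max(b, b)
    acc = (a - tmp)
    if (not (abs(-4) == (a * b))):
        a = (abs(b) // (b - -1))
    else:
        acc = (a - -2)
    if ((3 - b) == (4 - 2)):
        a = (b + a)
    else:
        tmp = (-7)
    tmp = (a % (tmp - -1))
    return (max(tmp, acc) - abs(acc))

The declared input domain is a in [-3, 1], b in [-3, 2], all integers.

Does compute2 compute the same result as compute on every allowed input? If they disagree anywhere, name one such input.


Consider the input a=-3, b=-1.
compute: tmp = -1; acc = -2; (not (abs(-4) == (a * b))) -> true; division by zero -> ERROR
compute2: tmp = -1; acc = -2; (not (abs(-4) == (b * a))) -> true; a = 0; ((3 - b) == (4 - 2)) -> false; tmp = -7; tmp = 0; return -2
ERROR != -2, so the rewrite changes behavior.
verdict: not equivalent; witness: a=-3, b=-1


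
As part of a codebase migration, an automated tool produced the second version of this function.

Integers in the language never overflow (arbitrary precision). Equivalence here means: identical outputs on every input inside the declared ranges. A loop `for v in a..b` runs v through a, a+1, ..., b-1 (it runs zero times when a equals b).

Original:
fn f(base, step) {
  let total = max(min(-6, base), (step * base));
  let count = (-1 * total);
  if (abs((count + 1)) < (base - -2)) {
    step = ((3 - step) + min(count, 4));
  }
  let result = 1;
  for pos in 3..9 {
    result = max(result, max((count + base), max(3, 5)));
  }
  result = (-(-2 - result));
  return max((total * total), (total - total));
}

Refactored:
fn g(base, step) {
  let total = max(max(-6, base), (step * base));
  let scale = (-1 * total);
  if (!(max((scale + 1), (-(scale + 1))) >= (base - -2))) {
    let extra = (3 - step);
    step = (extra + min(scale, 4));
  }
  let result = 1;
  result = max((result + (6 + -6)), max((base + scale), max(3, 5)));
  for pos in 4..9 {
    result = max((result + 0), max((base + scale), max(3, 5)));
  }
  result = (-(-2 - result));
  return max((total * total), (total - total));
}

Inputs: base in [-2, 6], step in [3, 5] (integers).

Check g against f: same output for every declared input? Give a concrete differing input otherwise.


Not equivalent: base=-2, step=3 separates them (36 vs 4).
f: total := -6 | count := 6 | (abs((count + 1)) < (base - -2)): false | result := 1 | iter pos=3: | result := 5 | iter pos=4: | result := 5 | iter pos=5: | result := 5 | iter pos=6: | result := 5 | iter pos=7: | result := 5 | iter pos=8: | result := 5 | result := 7 | result 36
g: total := -2 | scale := 2 | (!(max((scale + 1), (-(scale + 1))) >= (base - -2))): false | result := 1 | result := 5 | iter pos=4: | result := 5 | iter pos=5: | result := 5 | iter pos=6: | result := 5 | iter pos=7: | result := 5 | iter pos=8: | result := 5 | result := 7 | result 4
verdict: not equivalent; witness: base=-2, step=3


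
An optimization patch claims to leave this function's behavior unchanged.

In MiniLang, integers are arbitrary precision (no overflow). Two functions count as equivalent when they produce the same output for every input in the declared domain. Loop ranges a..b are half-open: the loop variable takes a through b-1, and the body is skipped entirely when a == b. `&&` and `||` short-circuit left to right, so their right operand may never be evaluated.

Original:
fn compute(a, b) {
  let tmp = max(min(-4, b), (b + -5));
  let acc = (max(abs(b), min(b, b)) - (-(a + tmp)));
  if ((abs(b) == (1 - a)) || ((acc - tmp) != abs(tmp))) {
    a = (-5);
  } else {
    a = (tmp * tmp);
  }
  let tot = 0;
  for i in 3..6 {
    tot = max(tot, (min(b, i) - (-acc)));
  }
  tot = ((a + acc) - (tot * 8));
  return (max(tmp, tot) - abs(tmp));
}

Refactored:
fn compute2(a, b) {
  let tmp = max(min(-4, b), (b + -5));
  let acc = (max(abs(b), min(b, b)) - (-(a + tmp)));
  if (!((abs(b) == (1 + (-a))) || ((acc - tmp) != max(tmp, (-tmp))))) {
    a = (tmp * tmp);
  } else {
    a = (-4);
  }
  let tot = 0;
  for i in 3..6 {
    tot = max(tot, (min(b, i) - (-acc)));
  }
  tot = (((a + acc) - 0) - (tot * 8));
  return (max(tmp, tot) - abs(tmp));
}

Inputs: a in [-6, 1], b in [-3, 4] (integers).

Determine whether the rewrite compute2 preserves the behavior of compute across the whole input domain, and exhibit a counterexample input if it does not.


The suspicious edit (`5` became `4`) never changes the result for any input inside the declared domain; all 64 inputs agree.
verdict: equivalent


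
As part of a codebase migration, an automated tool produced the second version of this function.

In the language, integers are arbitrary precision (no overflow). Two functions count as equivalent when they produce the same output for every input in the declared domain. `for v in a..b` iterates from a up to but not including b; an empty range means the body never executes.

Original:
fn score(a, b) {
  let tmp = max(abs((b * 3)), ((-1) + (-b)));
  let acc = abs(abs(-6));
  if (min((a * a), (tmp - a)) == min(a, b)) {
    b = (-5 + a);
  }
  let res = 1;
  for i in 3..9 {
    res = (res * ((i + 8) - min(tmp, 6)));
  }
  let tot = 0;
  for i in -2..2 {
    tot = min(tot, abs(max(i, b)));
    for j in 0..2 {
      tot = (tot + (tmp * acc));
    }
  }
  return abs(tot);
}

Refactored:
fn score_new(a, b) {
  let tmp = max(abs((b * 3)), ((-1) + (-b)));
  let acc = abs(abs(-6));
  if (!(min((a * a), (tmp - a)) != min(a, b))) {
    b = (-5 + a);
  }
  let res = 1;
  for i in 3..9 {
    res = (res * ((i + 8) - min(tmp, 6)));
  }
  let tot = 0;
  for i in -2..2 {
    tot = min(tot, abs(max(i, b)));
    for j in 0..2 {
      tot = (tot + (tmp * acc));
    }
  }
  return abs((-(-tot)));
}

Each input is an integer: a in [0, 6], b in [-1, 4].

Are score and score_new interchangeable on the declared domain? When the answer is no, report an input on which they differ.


Equivalent — the differences include boolean connective usage differs, comparison usage differs, yet no declared input distinguishes the two.
Spot check at a=1, b=2 — score: tmp := 6 | acc := 6 | (min((a * a), (tmp - a)) == min(a, b)): true | b := -4 | res := 1 | iter i=3: | res := 5 | iter i=4: | res := 30 | iter i=5: | res := 210 | iter i=6: | res := 1680 | iter i=7: | res := 15120 | iter i=8: | res := 151200 | tot := 0 | iter i=-2: | tot := 0 | iter j=0: | tot := 36 | iter j=1: | tot := 72 | iter i=-1: | tot := 1 | iter j=0: | tot := 37 | iter j=1: | tot := 73 | iter i=0: | tot := 0 | iter j=0: | tot := 36 | iter j=1: | tot := 72 | iter i=1: | tot := 1 | iter j=0: | tot := 37 | iter j=1: | tot := 73 | result 73. score_new: tmp := 6 | acc := 6 | (!(min((a * a), (tmp - a)) != min(a, b))): true | b := -4 | res := 1 | iter i=3: | res := 5 | iter i=4: | res := 30 | iter i=5: | res := 210 | iter i=6: | res := 1680 | iter i=7: | res := 15120 | iter i=8: | res := 151200 | tot := 0 | iter i=-2: | tot := 0 | iter j=0: | tot := 36 | iter j=1: | tot := 72 | iter i=-1: | tot := 1 | iter j=0: | tot := 37 | iter j=1: | tot := 73 | iter i=0: | tot := 0 | iter j=0: | tot := 36 | iter j=1: | tot := 72 | iter i=1: | tot := 1 | iter j=0: | tot := 37 | iter j=1: | tot := 73 | result 73. Both give 73.
Across all 42 domain points the two functions coincide.
verdict: equivalent


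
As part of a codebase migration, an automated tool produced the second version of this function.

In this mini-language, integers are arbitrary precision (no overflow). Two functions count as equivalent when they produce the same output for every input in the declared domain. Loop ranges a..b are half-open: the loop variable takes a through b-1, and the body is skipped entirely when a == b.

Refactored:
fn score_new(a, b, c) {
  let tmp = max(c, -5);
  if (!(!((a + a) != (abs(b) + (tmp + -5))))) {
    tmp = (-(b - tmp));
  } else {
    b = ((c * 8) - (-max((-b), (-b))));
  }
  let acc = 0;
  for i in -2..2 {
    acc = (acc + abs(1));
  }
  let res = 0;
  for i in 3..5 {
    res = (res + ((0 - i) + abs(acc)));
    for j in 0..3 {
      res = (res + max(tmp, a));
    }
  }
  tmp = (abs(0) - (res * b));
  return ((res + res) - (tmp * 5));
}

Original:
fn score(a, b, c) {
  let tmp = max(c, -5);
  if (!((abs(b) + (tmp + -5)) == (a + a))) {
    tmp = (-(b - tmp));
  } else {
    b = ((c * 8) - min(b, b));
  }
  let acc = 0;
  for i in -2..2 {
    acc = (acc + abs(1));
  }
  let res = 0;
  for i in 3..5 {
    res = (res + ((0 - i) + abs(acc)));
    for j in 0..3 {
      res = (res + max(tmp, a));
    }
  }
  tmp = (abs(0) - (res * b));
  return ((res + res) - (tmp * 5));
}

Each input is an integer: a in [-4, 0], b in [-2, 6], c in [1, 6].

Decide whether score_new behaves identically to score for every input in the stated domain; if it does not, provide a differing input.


The two are interchangeable: min/max/abs usage differs, plus boolean connective usage differs, plus comparison usage differs, and every declared input agrees.
One worked example (a=-3, b=5, c=5) — score: tmp=5, then (!((abs(b) + (tmp + -5)) == (a + a))) is true, then tmp=0, then acc=0, then (i=-2), then acc=1, then (i=-1), then acc=2, then (i=0), then acc=3, then (i=1), then acc=4, then res=0, then (i=3), then res=1, then (j=0), then res=1, then (j=1), then res=1, then (j=2), then res=1, then (i=4), then res=1, then (j=0), then res=1, then (j=1), then res=1, then (j=2), then res=1, then tmp=-5, then returns 27; score_new: tmp=5, then (!(!((a + a) != (abs(b) + (tmp + -5))))) is true, then tmp=0, then acc=0, then (i=-2), then acc=1, then (i=-1), then acc=2, then (i=0), then acc=3, then (i=1), then acc=4, then res=0, then (i=3), then res=1, then (j=0), then res=1, then (j=1), then res=1, then (j=2), then res=1, then (i=4), then res=1, then (j=0), then res=1, then (j=1), then res=1, then (j=2), then res=1, then tmp=-5, then returns 27; agreement on 27.
Checked all 270 inputs in the declared domain: the outputs agree on every one.
verdict: equivalent


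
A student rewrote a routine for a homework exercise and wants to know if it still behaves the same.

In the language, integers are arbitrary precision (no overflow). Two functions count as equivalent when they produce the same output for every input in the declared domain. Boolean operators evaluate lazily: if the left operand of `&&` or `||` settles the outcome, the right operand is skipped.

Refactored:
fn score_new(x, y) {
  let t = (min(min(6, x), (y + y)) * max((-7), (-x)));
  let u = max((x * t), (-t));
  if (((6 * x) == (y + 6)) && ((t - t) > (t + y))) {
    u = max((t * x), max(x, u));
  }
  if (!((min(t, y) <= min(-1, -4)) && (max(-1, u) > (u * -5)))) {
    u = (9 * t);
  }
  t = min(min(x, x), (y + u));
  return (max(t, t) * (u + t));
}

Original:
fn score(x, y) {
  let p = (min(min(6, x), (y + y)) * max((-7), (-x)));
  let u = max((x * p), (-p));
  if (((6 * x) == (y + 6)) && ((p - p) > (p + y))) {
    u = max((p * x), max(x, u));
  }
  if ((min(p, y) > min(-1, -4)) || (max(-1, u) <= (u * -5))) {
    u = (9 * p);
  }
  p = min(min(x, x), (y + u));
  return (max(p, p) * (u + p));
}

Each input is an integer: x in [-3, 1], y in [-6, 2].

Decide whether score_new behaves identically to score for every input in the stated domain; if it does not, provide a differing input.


Equivalent — the differences include boolean connective usage differs; local variable names differ, yet no declared input distinguishes the two.
As a probe, take x=-2, y=1: score runs p := -4 | u := 8 | (((6 * x) == (y + 6)) && ((p - p) > (p + y))): false | ((min(p, y) > min(-1, -4)) || (max(-1, u) <= (u * -5))): false | p := -2 | result -12; score_new runs t := -4 | u := 8 | (((6 * x) == (y + 6)) && ((t - t) > (t + y))): false | (!((min(t, y) <= min(-1, -4)) && (max(-1, u) > (u * -5)))): false | t := -2 | result -12; both end at -12.
Every one of the 45 inputs gives matching results.
verdict: equivalent
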